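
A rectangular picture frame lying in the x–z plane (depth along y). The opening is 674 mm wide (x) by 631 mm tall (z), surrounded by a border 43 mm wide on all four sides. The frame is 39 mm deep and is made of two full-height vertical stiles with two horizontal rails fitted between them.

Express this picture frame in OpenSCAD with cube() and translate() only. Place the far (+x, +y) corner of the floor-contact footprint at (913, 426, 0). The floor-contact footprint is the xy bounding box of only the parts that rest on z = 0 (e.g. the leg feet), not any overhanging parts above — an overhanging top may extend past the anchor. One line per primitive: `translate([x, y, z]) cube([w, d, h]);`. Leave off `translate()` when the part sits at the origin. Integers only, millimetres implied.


translate([153, 387, 0]) cube([43, 39, 717]);
translate([870, 387, 0]) cube([43, 39, 717]);
translate([196, 387, 0]) cube([674, 39, 43]);
translate([196, 387, 674]) cube([674, 39, 43]);


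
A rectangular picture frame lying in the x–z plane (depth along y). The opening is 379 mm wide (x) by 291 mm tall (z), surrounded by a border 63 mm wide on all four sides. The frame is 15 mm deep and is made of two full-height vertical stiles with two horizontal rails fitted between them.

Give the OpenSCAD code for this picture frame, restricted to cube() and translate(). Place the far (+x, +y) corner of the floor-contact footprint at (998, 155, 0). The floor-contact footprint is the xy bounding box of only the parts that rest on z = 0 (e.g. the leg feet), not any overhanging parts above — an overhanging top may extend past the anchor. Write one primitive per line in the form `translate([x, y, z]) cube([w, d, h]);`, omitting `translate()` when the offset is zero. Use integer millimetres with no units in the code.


translate([493, 140, 0]) cube([63, 15, 417]);
translate([935, 140, 0]) cube([63, 15, 417]);
translate([556, 140, 0]) cube([379, 15, 63]);
translate([556, 140, 354]) cube([379, 15, 63]);


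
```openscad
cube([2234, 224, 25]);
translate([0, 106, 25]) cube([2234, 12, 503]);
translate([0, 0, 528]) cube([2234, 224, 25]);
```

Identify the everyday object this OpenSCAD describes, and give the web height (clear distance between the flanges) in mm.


An I-beam. The web height is 503 mm.

Two wide flanges with a thin centred web — an I-beam. Overall 553 mm minus two 25 mm flanges gives a web of 553 − 2·25 = 503 mm.


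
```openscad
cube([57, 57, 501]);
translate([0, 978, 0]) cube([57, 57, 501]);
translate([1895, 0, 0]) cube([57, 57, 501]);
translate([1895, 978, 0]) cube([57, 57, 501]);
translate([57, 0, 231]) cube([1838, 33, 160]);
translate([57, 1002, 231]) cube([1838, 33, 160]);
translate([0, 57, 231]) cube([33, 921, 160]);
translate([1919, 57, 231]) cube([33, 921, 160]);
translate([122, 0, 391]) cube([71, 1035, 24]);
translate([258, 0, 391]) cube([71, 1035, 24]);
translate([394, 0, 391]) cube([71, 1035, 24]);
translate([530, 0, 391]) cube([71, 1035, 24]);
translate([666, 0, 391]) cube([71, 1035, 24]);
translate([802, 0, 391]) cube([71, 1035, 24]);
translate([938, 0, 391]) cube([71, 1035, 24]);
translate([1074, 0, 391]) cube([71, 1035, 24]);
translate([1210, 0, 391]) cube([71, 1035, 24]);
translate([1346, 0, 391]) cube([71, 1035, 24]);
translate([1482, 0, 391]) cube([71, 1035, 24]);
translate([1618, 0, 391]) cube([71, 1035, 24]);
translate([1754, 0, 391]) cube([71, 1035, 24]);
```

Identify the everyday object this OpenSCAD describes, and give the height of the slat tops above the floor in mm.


A bed frame. The slat-top height is 415 mm.

Four posts, four rails, and a row of slats — a bed frame. Slats sit on the rails at z = 231 + 160 = 391; with slat thickness 24, the top is 415 mm.


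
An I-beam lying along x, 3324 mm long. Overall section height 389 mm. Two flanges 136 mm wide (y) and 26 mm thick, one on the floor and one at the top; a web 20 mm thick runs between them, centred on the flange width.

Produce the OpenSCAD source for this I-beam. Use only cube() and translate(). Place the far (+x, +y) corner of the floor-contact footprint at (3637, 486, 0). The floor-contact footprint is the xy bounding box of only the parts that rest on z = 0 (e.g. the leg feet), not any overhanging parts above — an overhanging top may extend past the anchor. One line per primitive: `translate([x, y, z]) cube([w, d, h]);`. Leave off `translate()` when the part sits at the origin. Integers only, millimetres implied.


translate([313, 350, 0]) cube([3324, 136, 26]);
translate([313, 408, 26]) cube([3324, 20, 337]);
translate([313, 350, 363]) cube([3324, 136, 26]);


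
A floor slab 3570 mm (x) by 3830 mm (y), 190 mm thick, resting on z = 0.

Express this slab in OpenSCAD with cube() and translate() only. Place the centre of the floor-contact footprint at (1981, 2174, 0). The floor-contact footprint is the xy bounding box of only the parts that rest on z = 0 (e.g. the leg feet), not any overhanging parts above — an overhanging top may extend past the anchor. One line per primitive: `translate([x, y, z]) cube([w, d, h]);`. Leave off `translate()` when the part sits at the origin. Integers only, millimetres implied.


translate([196, 259, 0]) cube([3570, 3830, 190]);


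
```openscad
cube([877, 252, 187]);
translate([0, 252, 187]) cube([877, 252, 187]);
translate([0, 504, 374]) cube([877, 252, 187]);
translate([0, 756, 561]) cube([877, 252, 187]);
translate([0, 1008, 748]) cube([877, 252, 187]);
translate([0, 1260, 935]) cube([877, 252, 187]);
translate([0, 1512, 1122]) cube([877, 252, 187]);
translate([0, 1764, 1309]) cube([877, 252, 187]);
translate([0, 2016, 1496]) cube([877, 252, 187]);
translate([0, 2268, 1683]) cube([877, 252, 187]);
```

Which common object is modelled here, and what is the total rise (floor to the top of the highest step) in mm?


A staircase. The total rise is 1870 mm.

10 identical blocks, each offset up and back from the previous — a staircase. Each step is 187 mm tall and there are 10 of them, so the total rise is 10 × 187 = 1870 mm.


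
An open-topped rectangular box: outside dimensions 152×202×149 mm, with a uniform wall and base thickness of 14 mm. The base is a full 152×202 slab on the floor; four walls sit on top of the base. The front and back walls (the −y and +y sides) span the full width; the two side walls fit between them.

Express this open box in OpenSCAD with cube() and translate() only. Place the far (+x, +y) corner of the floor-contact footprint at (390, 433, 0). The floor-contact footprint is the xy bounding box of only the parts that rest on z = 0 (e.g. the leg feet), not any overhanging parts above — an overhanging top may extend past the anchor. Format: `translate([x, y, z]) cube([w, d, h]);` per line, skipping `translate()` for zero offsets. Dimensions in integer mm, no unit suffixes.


translate([238, 231, 0]) cube([152, 202, 14]);
translate([238, 231, 14]) cube([152, 14, 135]);
translate([238, 419, 14]) cube([152, 14, 135]);
translate([238, 245, 14]) cube([14, 174, 135]);
translate([376, 245, 14]) cube([14, 174, 135]);


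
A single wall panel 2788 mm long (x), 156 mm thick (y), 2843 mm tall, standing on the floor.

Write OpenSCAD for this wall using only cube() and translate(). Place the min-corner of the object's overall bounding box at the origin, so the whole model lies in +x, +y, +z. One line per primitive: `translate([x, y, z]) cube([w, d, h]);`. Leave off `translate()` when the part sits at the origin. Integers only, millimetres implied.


cube([2788, 156, 2843]);


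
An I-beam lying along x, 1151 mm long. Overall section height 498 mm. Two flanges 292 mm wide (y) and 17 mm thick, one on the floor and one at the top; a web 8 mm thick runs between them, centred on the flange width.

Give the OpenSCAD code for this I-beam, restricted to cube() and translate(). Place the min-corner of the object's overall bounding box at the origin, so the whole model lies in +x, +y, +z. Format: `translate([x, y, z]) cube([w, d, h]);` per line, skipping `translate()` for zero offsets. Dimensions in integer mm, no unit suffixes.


cube([1151, 292, 17]);
translate([0, 142, 17]) cube([1151, 8, 464]);
translate([0, 0, 481]) cube([1151, 292, 17]);


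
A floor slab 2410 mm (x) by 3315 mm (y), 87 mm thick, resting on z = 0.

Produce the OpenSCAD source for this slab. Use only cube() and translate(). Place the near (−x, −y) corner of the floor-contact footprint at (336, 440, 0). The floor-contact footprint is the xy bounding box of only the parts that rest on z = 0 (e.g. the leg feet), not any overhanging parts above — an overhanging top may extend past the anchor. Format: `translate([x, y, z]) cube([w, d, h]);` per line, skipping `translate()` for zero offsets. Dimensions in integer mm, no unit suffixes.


translate([336, 440, 0]) cube([2410, 3315, 87]);


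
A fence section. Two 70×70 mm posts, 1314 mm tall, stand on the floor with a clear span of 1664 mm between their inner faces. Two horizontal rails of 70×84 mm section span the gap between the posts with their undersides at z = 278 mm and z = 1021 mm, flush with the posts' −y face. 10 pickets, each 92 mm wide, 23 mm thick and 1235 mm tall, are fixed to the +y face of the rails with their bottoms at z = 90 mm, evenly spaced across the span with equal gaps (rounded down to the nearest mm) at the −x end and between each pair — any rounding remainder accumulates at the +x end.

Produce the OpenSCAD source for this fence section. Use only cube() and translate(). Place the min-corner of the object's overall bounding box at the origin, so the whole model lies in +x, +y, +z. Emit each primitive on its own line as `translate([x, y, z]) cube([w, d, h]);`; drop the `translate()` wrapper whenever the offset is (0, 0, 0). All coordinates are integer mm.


cube([70, 70, 1314]);
translate([1734, 0, 0]) cube([70, 70, 1314]);
translate([70, 0, 278]) cube([1664, 70, 84]);
translate([70, 0, 1021]) cube([1664, 70, 84]);
translate([137, 70, 90]) cube([92, 23, 1235]);
translate([296, 70, 90]) cube([92, 23, 1235]);
translate([455, 70, 90]) cube([92, 23, 1235]);
translate([614, 70, 90]) cube([92, 23, 1235]);
translate([773, 70, 90]) cube([92, 23, 1235]);
translate([932, 70, 90]) cube([92, 23, 1235]);
translate([1091, 70, 90]) cube([92, 23, 1235]);
translate([1250, 70, 90]) cube([92, 23, 1235]);
translate([1409, 70, 90]) cube([92, 23, 1235]);
translate([1568, 70, 90]) cube([92, 23, 1235]);


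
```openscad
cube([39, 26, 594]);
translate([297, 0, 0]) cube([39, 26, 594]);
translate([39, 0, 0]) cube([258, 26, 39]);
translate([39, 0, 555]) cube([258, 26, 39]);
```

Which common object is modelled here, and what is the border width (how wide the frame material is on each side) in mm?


A picture frame. The border width is 39 mm.

Four thin pieces enclosing a rectangular opening — a picture frame. The two full-height stiles are 594 mm tall; the top rail sits at z = 555 and is 39 mm tall, so the border above the opening is 594 − 555 = 39 mm, matching the stile x-width.


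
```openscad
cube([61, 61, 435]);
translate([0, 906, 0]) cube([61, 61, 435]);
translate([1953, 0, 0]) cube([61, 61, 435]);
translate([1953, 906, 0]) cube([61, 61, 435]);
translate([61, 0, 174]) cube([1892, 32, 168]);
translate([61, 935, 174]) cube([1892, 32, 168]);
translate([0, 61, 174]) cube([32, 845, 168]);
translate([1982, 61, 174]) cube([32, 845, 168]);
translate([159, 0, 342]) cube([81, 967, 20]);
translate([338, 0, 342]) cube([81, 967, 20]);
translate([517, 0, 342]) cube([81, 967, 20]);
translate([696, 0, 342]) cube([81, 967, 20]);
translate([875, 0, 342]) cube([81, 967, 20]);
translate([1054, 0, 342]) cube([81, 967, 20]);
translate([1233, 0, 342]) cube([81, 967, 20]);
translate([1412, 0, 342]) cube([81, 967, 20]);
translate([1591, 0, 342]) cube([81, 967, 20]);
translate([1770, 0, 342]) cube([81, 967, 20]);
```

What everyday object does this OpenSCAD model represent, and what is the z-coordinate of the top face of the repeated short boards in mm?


A bed frame. The slat-top height is 362 mm.

Four posts, four rails, and a row of slats — a bed frame. Slats sit on the rails at z = 174 + 168 = 342; with slat thickness 20, the top is 362 mm.


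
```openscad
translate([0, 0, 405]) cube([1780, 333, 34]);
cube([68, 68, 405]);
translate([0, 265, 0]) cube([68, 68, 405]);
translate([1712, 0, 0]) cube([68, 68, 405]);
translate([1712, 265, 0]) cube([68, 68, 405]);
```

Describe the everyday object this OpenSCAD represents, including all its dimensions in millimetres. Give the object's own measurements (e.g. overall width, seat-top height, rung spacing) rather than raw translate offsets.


A bench: a 1780×333 mm seat slab, 34 mm thick, top at z = 439 mm, on four 68×68 mm square legs flush with the seat corners and standing on z = 0.


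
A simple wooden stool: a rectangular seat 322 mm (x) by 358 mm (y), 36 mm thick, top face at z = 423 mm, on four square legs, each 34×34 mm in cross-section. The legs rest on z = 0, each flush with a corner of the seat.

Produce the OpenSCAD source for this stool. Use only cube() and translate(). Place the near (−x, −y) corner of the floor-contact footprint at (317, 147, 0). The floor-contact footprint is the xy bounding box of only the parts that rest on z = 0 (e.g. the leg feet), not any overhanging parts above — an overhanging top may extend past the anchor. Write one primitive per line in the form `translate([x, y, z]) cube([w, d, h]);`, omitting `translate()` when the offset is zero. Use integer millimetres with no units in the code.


translate([317, 147, 387]) cube([322, 358, 36]);
translate([317, 147, 0]) cube([34, 34, 387]);
translate([605, 147, 0]) cube([34, 34, 387]);
translate([317, 471, 0]) cube([34, 34, 387]);
translate([605, 471, 0]) cube([34, 34, 387]);


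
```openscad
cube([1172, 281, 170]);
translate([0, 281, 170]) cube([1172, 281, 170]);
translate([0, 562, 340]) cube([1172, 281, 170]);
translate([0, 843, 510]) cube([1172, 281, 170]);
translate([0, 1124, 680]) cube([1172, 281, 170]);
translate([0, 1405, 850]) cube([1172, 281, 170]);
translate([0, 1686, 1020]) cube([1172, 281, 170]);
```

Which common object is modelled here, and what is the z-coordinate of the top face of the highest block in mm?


A staircase. The total rise is 1190 mm.

7 identical blocks, each offset up and back from the previous — a staircase. Each step is 170 mm tall and there are 7 of them, so the total rise is 7 × 170 = 1190 mm.


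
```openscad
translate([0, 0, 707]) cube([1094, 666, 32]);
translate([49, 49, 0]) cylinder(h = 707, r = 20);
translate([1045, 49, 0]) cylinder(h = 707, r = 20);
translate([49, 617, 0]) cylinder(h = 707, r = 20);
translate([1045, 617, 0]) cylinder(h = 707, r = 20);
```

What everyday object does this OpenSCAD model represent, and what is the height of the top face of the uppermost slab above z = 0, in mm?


A table. The table height is 739 mm.

A 1094×666×32 slab sits at z = 707 on four Ø40 mm round legs — a table. The top surface is at 707 + 32 = 739 mm.


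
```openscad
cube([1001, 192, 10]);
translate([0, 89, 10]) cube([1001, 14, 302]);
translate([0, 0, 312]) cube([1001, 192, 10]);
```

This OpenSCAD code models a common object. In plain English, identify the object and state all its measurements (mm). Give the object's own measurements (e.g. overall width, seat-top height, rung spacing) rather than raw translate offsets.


An I-beam lying along x, 1001 mm long. Overall section height 322 mm. Two flanges 192 mm wide (y) and 10 mm thick, one on the floor and one at the top; a web 14 mm thick runs between them, centred on the flange width.


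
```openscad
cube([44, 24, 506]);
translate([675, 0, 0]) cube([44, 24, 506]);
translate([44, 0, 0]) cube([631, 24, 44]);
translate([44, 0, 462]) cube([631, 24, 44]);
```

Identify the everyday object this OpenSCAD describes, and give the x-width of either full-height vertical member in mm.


A picture frame. The border width is 44 mm.

Four thin pieces enclosing a rectangular opening — a picture frame. The two full-height stiles are 506 mm tall; the top rail sits at z = 462 and is 44 mm tall, so the border above the opening is 506 − 462 = 44 mm, matching the stile x-width.


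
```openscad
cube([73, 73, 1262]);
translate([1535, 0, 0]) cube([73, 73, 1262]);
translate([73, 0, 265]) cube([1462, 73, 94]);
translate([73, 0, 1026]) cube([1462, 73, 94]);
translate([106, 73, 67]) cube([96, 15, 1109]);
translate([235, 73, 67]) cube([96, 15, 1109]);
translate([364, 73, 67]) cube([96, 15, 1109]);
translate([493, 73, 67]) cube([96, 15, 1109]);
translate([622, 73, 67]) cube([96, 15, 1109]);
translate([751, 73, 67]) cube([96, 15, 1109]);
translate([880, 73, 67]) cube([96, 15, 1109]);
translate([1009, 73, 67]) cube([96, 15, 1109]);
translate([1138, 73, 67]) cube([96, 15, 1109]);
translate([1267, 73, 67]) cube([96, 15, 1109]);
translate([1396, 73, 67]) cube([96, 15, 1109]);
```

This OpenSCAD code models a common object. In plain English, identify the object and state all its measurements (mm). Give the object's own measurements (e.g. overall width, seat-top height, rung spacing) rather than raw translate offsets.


A fence section. Two 73×73 mm posts, 1262 mm tall, stand on the floor with a clear span of 1462 mm between their inner faces. Two horizontal rails of 73×94 mm section span the gap between the posts with their undersides at z = 265 mm and z = 1026 mm, flush with the posts' −y face. 11 pickets, each 96 mm wide, 15 mm thick and 1109 mm tall, are fixed to the +y face of the rails with their bottoms at z = 67 mm, spaced across the span with a 33 mm gap after the −x post and between neighbouring pickets, with 43 mm left before the +x post.


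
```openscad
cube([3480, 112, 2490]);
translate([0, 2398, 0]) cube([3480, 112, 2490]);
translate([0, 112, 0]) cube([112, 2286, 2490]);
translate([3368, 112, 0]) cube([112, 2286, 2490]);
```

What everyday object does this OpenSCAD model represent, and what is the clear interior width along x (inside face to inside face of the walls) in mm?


A house (or room) frame. The interior width is 3256 mm.

Four 2490 mm walls enclosing a rectangle with no floor or roof — a room or house frame. Outside width is 3480 mm and wall thickness is 112 mm, so the interior width is 3480 − 2 × 112 = 3256 mm.


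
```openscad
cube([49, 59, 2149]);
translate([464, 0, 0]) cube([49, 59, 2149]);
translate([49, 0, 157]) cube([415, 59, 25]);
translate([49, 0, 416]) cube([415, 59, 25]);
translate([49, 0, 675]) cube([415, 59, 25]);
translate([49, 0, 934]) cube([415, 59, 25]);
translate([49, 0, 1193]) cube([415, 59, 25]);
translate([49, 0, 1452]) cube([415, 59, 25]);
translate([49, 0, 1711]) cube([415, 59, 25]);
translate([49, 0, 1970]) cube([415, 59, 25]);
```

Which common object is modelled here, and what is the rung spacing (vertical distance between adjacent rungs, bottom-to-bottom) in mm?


A ladder. The rung spacing is 259 mm.

Two tall 49×59 posts with 8 short bars between them — a ladder. Adjacent rungs sit at z = 157 and z = 416, so the spacing is 416 − 157 = 259 mm.


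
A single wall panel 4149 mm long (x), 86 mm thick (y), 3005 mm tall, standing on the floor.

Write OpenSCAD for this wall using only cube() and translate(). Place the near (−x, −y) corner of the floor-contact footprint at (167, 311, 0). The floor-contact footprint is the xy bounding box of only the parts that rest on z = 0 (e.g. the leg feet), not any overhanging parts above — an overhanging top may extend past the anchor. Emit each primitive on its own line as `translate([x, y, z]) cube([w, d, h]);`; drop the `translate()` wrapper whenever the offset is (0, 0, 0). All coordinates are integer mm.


translate([167, 311, 0]) cube([4149, 86, 3005]);


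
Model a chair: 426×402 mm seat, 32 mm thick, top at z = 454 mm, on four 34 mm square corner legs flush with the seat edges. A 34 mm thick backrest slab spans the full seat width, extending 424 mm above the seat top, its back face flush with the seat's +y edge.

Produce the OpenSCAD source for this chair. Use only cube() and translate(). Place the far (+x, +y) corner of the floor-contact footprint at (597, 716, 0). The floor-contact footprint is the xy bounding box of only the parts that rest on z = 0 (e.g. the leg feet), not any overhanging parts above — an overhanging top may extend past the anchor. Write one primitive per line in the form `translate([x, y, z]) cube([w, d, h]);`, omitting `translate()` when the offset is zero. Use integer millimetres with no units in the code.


translate([171, 314, 422]) cube([426, 402, 32]);
translate([171, 314, 0]) cube([34, 34, 422]);
translate([563, 314, 0]) cube([34, 34, 422]);
translate([171, 682, 0]) cube([34, 34, 422]);
translate([563, 682, 0]) cube([34, 34, 422]);
translate([171, 682, 454]) cube([426, 34, 424]);


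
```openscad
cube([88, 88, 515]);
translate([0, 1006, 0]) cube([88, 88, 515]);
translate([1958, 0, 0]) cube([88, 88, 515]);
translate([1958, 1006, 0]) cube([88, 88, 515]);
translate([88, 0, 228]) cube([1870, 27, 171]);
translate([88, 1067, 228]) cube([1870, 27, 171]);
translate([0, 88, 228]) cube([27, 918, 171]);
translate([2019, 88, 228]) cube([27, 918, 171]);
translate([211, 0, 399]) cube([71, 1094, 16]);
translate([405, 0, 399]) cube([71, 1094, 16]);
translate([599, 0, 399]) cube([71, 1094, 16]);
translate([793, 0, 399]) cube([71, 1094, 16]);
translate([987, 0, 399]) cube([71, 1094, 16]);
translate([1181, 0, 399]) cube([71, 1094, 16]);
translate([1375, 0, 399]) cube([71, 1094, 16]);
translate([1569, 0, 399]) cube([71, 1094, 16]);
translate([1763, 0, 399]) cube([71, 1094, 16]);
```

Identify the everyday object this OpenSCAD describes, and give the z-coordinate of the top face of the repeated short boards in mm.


A bed frame. The slat-top height is 415 mm.

Four posts, four rails, and a row of slats — a bed frame. Slats sit on the rails at z = 228 + 171 = 399; with slat thickness 16, the top is 415 mm.


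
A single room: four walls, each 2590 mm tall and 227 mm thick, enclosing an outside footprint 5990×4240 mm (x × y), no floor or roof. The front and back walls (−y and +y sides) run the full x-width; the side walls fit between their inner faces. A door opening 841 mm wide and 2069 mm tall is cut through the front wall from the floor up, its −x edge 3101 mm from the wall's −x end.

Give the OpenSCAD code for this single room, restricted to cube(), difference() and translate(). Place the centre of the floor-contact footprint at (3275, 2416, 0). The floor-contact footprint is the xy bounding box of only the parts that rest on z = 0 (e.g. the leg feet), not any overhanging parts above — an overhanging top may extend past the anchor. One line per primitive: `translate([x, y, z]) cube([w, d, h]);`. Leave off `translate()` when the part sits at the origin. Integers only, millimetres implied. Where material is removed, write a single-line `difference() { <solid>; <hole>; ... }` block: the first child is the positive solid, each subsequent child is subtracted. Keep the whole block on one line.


difference() { translate([280, 296, 0]) cube([5990, 227, 2590]); translate([3381, 296, 0]) cube([841, 227, 2069]); }
translate([280, 4309, 0]) cube([5990, 227, 2590]);
translate([280, 523, 0]) cube([227, 3786, 2590]);
translate([6043, 523, 0]) cube([227, 3786, 2590]);


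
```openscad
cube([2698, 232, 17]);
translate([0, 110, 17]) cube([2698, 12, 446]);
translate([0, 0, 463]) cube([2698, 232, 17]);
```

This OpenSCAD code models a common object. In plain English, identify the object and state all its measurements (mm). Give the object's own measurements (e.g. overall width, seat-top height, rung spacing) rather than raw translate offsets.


An I-beam lying along x, 2698 mm long. Overall section height 480 mm. Two flanges 232 mm wide (y) and 17 mm thick, one on the floor and one at the top; a web 12 mm thick runs between them, centred on the flange width.


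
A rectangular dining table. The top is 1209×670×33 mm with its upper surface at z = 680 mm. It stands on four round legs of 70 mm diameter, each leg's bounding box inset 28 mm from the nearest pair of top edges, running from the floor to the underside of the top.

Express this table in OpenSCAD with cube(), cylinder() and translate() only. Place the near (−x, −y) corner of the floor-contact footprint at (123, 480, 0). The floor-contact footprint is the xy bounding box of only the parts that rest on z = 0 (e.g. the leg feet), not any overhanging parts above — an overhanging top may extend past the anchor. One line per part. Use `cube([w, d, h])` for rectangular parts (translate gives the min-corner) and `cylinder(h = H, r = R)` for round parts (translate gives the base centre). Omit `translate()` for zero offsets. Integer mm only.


// leg_h = 680 - 33 = 647
translate([95, 452, 647]) cube([1209, 670, 33]);
translate([158, 515, 0]) cylinder(h = 647, r = 35);
translate([1241, 515, 0]) cylinder(h = 647, r = 35);
translate([158, 1059, 0]) cylinder(h = 647, r = 35);
translate([1241, 1059, 0]) cylinder(h = 647, r = 35);


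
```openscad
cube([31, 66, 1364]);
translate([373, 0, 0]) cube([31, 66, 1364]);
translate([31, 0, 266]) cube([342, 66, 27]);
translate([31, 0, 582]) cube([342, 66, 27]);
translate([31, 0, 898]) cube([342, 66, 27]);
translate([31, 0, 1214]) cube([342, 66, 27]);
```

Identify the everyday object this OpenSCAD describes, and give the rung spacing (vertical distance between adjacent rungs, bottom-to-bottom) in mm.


A ladder. The rung spacing is 316 mm.

Two tall 31×66 posts with 4 short bars between them — a ladder. Adjacent rungs sit at z = 266 and z = 582, so the spacing is 582 − 266 = 316 mm.


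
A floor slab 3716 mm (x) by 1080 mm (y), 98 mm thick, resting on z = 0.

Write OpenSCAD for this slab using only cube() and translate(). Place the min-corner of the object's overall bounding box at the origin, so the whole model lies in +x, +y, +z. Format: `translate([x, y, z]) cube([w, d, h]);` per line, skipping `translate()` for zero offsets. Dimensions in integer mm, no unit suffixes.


cube([3716, 1080, 98]);


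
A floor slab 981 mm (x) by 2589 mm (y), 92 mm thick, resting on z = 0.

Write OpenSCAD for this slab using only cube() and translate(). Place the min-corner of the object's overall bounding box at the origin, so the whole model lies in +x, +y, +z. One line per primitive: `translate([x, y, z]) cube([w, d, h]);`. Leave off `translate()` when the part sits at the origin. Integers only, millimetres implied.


cube([981, 2589, 92]);


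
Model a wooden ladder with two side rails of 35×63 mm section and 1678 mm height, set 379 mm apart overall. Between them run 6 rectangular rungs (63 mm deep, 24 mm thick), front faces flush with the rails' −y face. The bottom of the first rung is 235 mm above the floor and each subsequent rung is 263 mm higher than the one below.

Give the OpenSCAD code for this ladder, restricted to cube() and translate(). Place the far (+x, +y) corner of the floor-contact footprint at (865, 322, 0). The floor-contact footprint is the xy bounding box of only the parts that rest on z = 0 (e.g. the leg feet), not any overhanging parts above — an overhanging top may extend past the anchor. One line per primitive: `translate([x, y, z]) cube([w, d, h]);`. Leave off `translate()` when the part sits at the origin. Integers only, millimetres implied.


translate([486, 259, 0]) cube([35, 63, 1678]);
translate([830, 259, 0]) cube([35, 63, 1678]);
translate([521, 259, 235]) cube([309, 63, 24]);
translate([521, 259, 498]) cube([309, 63, 24]);
translate([521, 259, 761]) cube([309, 63, 24]);
translate([521, 259, 1024]) cube([309, 63, 24]);
translate([521, 259, 1287]) cube([309, 63, 24]);
translate([521, 259, 1550]) cube([309, 63, 24]);


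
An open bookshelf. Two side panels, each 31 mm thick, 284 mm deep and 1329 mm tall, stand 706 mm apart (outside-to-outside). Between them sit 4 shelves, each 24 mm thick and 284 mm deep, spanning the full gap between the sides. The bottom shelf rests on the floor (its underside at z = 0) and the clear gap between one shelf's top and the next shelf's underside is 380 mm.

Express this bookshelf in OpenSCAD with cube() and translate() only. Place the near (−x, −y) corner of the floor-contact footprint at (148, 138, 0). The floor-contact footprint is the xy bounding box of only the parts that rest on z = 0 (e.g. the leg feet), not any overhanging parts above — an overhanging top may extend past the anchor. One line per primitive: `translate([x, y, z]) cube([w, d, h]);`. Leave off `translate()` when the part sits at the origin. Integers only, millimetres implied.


translate([148, 138, 0]) cube([31, 284, 1329]);
translate([823, 138, 0]) cube([31, 284, 1329]);
translate([179, 138, 0]) cube([644, 284, 24]);
translate([179, 138, 404]) cube([644, 284, 24]);
translate([179, 138, 808]) cube([644, 284, 24]);
translate([179, 138, 1212]) cube([644, 284, 24]);


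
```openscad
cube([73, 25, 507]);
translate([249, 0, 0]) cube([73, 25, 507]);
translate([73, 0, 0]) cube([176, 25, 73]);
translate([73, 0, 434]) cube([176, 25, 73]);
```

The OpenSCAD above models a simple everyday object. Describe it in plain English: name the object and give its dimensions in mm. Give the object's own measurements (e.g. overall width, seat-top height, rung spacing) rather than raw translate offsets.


A rectangular picture frame lying in the x–z plane (depth along y). The opening is 176 mm wide (x) by 361 mm tall (z), surrounded by a border 73 mm wide on all four sides. The frame is 25 mm deep and is made of two full-height vertical stiles with two horizontal rails fitted between them.


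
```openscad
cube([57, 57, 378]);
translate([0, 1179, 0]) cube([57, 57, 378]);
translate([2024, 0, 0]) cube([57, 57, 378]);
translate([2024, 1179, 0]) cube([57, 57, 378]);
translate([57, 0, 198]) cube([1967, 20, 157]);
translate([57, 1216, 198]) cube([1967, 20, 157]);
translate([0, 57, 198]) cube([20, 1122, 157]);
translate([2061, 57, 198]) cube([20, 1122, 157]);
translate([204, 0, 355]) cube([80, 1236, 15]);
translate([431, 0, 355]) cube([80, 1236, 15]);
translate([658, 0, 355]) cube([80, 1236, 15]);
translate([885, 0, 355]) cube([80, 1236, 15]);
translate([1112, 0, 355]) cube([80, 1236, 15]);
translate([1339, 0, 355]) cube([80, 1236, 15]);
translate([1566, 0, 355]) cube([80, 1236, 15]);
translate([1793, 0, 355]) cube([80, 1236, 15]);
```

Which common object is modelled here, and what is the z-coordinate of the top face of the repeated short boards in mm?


A bed frame. The slat-top height is 370 mm.

Four posts, four rails, and a row of slats — a bed frame. Slats sit on the rails at z = 198 + 157 = 355; with slat thickness 15, the top is 370 mm.


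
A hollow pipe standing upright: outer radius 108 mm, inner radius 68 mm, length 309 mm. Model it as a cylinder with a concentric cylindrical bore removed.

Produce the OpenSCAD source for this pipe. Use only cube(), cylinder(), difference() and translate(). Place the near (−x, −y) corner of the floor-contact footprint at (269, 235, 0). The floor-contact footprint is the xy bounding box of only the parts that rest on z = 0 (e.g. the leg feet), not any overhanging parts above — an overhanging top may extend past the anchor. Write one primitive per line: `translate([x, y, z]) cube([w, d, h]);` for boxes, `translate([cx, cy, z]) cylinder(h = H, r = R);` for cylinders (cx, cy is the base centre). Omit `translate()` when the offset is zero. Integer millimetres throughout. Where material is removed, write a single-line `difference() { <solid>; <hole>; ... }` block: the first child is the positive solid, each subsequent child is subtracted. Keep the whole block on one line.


difference() { translate([377, 343, 0]) cylinder(h = 309, r = 108); translate([377, 343, 0]) cylinder(h = 309, r = 68); }


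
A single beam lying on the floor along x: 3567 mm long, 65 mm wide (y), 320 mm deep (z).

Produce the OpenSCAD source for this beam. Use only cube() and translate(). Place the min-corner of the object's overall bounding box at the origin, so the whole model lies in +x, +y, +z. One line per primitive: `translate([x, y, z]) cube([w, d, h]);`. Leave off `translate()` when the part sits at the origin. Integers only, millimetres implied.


cube([3567, 65, 320]);


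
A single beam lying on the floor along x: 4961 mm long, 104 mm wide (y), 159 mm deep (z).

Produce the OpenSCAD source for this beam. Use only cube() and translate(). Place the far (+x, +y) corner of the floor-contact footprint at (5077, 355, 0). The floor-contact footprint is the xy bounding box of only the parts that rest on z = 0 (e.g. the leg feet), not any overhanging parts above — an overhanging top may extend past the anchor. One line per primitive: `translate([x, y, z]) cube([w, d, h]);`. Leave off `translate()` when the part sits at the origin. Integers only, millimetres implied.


translate([116, 251, 0]) cube([4961, 104, 159]);


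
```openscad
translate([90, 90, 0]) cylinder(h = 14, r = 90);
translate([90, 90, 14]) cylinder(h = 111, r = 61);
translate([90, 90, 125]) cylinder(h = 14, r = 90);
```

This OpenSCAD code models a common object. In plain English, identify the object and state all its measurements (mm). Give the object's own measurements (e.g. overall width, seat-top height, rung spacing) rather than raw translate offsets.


A spool: two coaxial disc flanges of radius 90 mm and thickness 14 mm, joined by a core cylinder of radius 61 mm and height 111 mm. The lower flange rests on z = 0 and the three cylinders share a vertical axis.


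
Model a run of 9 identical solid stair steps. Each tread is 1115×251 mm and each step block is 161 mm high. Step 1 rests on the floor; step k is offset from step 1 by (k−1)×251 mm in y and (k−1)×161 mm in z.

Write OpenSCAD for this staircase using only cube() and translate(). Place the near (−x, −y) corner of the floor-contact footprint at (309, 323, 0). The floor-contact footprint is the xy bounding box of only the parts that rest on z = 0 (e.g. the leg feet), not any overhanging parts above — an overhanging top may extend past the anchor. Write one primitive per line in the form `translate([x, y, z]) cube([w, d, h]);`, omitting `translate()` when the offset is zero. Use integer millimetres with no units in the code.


translate([309, 323, 0]) cube([1115, 251, 161]);
translate([309, 574, 161]) cube([1115, 251, 161]);
translate([309, 825, 322]) cube([1115, 251, 161]);
translate([309, 1076, 483]) cube([1115, 251, 161]);
translate([309, 1327, 644]) cube([1115, 251, 161]);
translate([309, 1578, 805]) cube([1115, 251, 161]);
translate([309, 1829, 966]) cube([1115, 251, 161]);
translate([309, 2080, 1127]) cube([1115, 251, 161]);
translate([309, 2331, 1288]) cube([1115, 251, 161]);


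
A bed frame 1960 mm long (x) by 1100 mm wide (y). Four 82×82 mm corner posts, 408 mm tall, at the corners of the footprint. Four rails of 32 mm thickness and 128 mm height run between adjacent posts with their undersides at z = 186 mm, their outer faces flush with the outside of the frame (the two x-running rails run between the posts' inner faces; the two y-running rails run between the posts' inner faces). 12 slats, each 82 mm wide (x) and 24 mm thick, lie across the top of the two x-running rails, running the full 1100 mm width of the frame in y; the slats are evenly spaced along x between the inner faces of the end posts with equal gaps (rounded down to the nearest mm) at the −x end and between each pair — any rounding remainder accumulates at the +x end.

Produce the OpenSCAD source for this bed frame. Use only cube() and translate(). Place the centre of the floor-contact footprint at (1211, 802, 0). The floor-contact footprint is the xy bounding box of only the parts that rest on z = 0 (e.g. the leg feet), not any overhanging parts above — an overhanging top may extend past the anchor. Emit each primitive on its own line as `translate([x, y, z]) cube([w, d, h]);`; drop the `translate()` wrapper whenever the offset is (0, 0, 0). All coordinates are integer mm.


translate([231, 252, 0]) cube([82, 82, 408]);
translate([231, 1270, 0]) cube([82, 82, 408]);
translate([2109, 252, 0]) cube([82, 82, 408]);
translate([2109, 1270, 0]) cube([82, 82, 408]);
translate([313, 252, 186]) cube([1796, 32, 128]);
translate([313, 1320, 186]) cube([1796, 32, 128]);
translate([231, 334, 186]) cube([32, 936, 128]);
translate([2159, 334, 186]) cube([32, 936, 128]);
translate([375, 252, 314]) cube([82, 1100, 24]);
translate([519, 252, 314]) cube([82, 1100, 24]);
translate([663, 252, 314]) cube([82, 1100, 24]);
translate([807, 252, 314]) cube([82, 1100, 24]);
translate([951, 252, 314]) cube([82, 1100, 24]);
translate([1095, 252, 314]) cube([82, 1100, 24]);
translate([1239, 252, 314]) cube([82, 1100, 24]);
translate([1383, 252, 314]) cube([82, 1100, 24]);
translate([1527, 252, 314]) cube([82, 1100, 24]);
translate([1671, 252, 314]) cube([82, 1100, 24]);
translate([1815, 252, 314]) cube([82, 1100, 24]);
translate([1959, 252, 314]) cube([82, 1100, 24]);


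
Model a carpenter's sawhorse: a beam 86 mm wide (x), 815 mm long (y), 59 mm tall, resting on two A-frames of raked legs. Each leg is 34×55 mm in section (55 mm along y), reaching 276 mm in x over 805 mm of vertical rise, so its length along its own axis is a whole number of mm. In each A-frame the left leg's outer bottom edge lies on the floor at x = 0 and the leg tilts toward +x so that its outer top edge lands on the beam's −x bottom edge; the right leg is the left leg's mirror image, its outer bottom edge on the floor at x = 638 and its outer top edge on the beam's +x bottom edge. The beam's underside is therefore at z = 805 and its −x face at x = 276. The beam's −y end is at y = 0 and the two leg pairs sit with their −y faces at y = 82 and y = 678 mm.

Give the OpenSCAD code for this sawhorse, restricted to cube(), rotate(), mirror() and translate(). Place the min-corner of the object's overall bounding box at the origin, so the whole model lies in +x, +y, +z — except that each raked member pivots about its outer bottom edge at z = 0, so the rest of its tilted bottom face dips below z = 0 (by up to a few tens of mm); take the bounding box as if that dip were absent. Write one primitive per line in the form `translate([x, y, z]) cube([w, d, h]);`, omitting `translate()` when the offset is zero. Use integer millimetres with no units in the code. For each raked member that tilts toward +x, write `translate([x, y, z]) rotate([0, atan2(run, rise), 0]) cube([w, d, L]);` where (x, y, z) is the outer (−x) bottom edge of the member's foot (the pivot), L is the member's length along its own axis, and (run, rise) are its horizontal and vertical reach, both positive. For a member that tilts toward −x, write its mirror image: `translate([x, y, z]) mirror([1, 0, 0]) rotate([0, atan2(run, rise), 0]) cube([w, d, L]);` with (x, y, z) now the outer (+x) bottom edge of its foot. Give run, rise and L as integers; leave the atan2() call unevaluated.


// leg length = √(276² + 805²) = 851
// right-leg outer foot x = 2·276 + 86 = 638
// beam min-corner = (276, 0, 805)
translate([276, 0, 805]) cube([86, 815, 59]);
translate([0, 82, 0]) rotate([0, atan2(276, 805), 0]) cube([34, 55, 851]);
translate([638, 82, 0]) mirror([1, 0, 0]) rotate([0, atan2(276, 805), 0]) cube([34, 55, 851]);
translate([0, 678, 0]) rotate([0, atan2(276, 805), 0]) cube([34, 55, 851]);
translate([638, 678, 0]) mirror([1, 0, 0]) rotate([0, atan2(276, 805), 0]) cube([34, 55, 851]);


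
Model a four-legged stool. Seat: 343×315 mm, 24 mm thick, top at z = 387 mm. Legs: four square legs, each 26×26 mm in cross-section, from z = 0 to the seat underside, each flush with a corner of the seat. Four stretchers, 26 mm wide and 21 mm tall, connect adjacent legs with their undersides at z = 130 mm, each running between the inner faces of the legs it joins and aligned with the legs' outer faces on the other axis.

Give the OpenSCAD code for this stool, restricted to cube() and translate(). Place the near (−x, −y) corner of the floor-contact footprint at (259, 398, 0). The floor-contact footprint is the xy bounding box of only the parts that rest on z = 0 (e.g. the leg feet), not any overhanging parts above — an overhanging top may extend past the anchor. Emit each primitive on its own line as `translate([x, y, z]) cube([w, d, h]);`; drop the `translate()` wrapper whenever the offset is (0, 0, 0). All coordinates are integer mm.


// leg_h = 387 - 24 = 363
// stretcher span = 343 - 2*26 = 291
translate([259, 398, 363]) cube([343, 315, 24]);
translate([259, 398, 0]) cube([26, 26, 363]);
translate([576, 398, 0]) cube([26, 26, 363]);
translate([259, 687, 0]) cube([26, 26, 363]);
translate([576, 687, 0]) cube([26, 26, 363]);
translate([285, 398, 130]) cube([291, 26, 21]);
translate([285, 687, 130]) cube([291, 26, 21]);
translate([259, 424, 130]) cube([26, 263, 21]);
translate([576, 424, 130]) cube([26, 263, 21]);
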